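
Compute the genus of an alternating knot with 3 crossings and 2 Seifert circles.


For alternating knots, g = (c - s + 1)/2.
= (3 - 2 + 1)/2
= 2/2 = 1

1


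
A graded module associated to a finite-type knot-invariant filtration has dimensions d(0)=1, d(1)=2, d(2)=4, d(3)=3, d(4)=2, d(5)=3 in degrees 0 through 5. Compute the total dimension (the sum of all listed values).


Total dimension = d(0) + d(1) + ... + d(5)
= 1 + 2 + 4 + 3 + 2 + 3
= 15

15


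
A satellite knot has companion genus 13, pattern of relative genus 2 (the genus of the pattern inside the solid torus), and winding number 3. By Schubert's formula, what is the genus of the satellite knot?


Schubert: g(satellite) = g_rel(pattern) + |winding| * g(companion),
where g_rel(pattern) is the genus of the pattern relative to the solid torus.
= 2 + 3 * 13
= 2 + 39 = 41

41


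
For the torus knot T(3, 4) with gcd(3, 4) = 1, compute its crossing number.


For a torus knot T(p, q) with gcd(p,q)=1,
the crossing number is min(p*(q-1), q*(p-1)).
p*(q-1) = 3*3 = 9
q*(p-1) = 4*2 = 8
min(9, 8) = 8

8


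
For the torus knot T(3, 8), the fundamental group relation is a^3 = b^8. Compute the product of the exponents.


The relation is a^3 = b^8.
Product of exponents = 3 * 8
= 24

24


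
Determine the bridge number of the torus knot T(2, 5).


The bridge number of T(p,q) is min(p,q).
min(2, 5) = 2

2


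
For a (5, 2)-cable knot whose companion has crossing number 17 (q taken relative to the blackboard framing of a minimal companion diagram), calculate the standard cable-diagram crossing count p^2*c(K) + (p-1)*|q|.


Step 1: Each of the c(K) crossings of the companion diagram becomes p*p = p^2 crossings among the p parallel strands, and each of the |q| twists s_1 s_2 ... s_(p-1) adds (p-1) crossings.
  Crossings = p^2 * c(K) + (p-1)*|q|
Step 2: = 5^2 * 17 + (5-1)*2
Step 3: = 25*17 + 4*2
Step 4: = 425 + 8 = 433

433


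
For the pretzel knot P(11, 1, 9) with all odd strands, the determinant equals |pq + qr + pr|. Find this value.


Step 1: Compute pq + qr + pr.
pq = 11*1 = 11
qr = 1*9 = 9
pr = 11*9 = 99
pq + qr + pr = 11 + 9 + 99 = 119
Step 2: Take absolute value.
det(P(11,1,9)) = |119| = 119

119


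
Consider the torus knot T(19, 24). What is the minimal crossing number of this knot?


For a torus knot T(p, q) with gcd(p,q)=1,
the crossing number is min(p*(q-1), q*(p-1)).
p*(q-1) = 19*23 = 437
q*(p-1) = 24*18 = 432
min(437, 432) = 432

432


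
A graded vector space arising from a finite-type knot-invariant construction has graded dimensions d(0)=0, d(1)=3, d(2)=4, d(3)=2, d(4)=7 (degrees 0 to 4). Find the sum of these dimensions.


Total dimension = d(0) + d(1) + ... + d(4)
= 0 + 3 + 4 + 2 + 7
= 16

16


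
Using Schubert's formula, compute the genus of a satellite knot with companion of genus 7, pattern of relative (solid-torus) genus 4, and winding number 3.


Schubert: g(satellite) = g_rel(pattern) + |winding| * g(companion),
where g_rel(pattern) is the genus of the pattern relative to the solid torus.
= 4 + 3 * 7
= 4 + 21 = 25

25


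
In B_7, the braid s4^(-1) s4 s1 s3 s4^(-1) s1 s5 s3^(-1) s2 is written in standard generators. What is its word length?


The word length counts the number of generators (including inverses).
Listing each generator: s4^(-1), s4, s1, s3, s4^(-1), s1, s5, s3^(-1), s2
There are 9 generators in this braid word.

9


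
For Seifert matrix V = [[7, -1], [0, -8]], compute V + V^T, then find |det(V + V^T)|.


Step 1: Form V + V^T where V = [[7, -1], [0, -8]]
  V^T = [[7, 0], [-1, -8]]
  V + V^T = [[14, -1], [-1, -16]]
Step 2: det(V + V^T) = 14*(-16) - (-1)*(-1)
  = -224 - 1 = -225
Step 3: Knot determinant = |det(V + V^T)| = |-225| = 225

225


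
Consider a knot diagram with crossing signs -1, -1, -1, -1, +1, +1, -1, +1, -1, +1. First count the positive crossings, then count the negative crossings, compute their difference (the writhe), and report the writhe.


Step 1: Count positive crossings (+1).
Positive crossings: 4
Step 2: Count negative crossings (-1).
Negative crossings: 6
Step 3: Writhe = (positive) - (negative)
w = 4 - 6 = -2
Step 4: |w| = 2, and w is negative

-2


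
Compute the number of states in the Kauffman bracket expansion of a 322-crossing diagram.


Each crossing contributes 2 choices (A-smoothing or B-smoothing).
Total states = 2^322 = 8543948143683640329580086824678208458410818089426611079788166431288878903122562200091848347746304

8543948143683640329580086824678208458410818089426611079788166431288878903122562200091848347746304


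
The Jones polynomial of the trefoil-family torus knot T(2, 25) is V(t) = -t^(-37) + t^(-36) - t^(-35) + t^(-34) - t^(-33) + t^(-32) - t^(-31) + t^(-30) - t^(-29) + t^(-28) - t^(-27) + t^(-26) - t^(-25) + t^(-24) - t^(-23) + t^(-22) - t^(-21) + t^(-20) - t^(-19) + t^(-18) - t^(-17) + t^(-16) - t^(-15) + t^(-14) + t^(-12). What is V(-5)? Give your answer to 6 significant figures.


Substituting t = -5 into V(t) = -t^(-37) + t^(-36) - t^(-35) + t^(-34) - t^(-33) + t^(-32) - t^(-31) + t^(-30) - t^(-29) + t^(-28) - t^(-27) + t^(-26) - t^(-25) + t^(-24) - t^(-23) + t^(-22) - t^(-21) + t^(-20) - t^(-19) + t^(-18) - t^(-17) + t^(-16) - t^(-15) + t^(-14) + t^(-12):
  (-)t^(-37) = 1.37439e-26
  (+)t^(-36) = 6.87195e-26
  (-)t^(-35) = 3.43597e-25
  (+)t^(-34) = 1.71799e-24
  (-)t^(-33) = 8.58993e-24
  (+)t^(-32) = 4.29497e-23
  (-)t^(-31) = 2.14748e-22
  (+)t^(-30) = 1.07374e-21
  (-)t^(-29) = 5.36871e-21
  (+)t^(-28) = 2.68435e-20
  (-)t^(-27) = 1.34218e-19
  (+)t^(-26) = 6.71089e-19
  (-)t^(-25) = 3.35544e-18
  (+)t^(-24) = 1.67772e-17
  (-)t^(-23) = 8.38861e-17
  (+)t^(-22) = 4.1943e-16
  (-)t^(-21) = 2.09715e-15
  (+)t^(-20) = 1.04858e-14
  (-)t^(-19) = 5.24288e-14
  (+)t^(-18) = 2.62144e-13
  (-)t^(-17) = 1.31072e-12
  (+)t^(-16) = 6.5536e-12
  (-)t^(-15) = 3.2768e-11
  (+)t^(-14) = 1.6384e-10
  (+)t^(-12) = 4.096e-09
Sum = (1.37439e-26) + (6.87195e-26) + (3.43597e-25) + (1.71799e-24) + (8.58993e-24) + (4.29497e-23) + (2.14748e-22) + (1.07374e-21) + (5.36871e-21) + (2.68435e-20) + (1.34218e-19) + (6.71089e-19) + (3.35544e-18) + (1.67772e-17) + (8.38861e-17) + (4.1943e-16) + (2.09715e-15) + (1.04858e-14) + (5.24288e-14) + (2.62144e-13) + (1.31072e-12) + (6.5536e-12) + (3.2768e-11) + (1.6384e-10) + (4.096e-09)
= 4.3008e-09
Rounded to 6 significant figures: 4.3008e-09

4.3008e-09


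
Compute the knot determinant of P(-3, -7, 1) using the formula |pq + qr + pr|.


Step 1: Compute pq + qr + pr.
pq = (-3)*(-7) = 21
qr = (-7)*1 = -7
pr = (-3)*1 = -3
pq + qr + pr = 21 + (-7) + (-3) = 11
Step 2: Take absolute value.
det(P(-3,-7,1)) = |11| = 11

11


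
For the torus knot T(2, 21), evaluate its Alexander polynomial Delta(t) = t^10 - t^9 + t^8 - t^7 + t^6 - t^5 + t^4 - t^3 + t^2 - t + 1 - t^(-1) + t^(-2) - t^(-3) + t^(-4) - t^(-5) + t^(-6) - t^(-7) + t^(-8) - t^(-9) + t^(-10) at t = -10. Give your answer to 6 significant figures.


Substituting t = -10 into Delta(t) = t^10 - t^9 + t^8 - t^7 + t^6 - t^5 + t^4 - t^3 + t^2 - t + 1 - t^(-1) + t^(-2) - t^(-3) + t^(-4) - t^(-5) + t^(-6) - t^(-7) + t^(-8) - t^(-9) + t^(-10):
Term values: (10000000000) + (1000000000) + (100000000) + (10000000) + (1000000) + (100000) + (10000) + (1000) + (100) + (10) + (1) + (0.1) + (0.01) + (0.001) + (0.0001) + (1e-05) + (1e-06) + (1e-07) + (1e-08) + (1e-09) + (1e-10)
Sum = 1.111111111e+10
Rounded to 6 significant figures: 1.11111e+10

1.11111e+10


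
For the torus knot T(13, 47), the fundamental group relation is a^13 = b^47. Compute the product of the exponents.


The relation is a^13 = b^47.
Product of exponents = 13 * 47
= 611

611


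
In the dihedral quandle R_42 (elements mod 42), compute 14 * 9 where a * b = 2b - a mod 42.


14 * 9 = 2*9 - 14 mod 42
= 18 - 14 mod 42
= 4 mod 42 = 4

4


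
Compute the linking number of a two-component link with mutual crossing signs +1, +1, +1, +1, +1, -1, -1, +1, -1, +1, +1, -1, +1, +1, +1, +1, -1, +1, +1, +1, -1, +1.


Step 1: Count positive crossings: 16
Step 2: Count negative crossings: 6
Step 3: Sum of signs = 16 - 6 = 10
Step 4: Linking number = sum/2 = 10/2 = 5

5


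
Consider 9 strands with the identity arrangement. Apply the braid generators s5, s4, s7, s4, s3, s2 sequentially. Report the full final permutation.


Starting with identity [1, 2, 3, 4, 5, 6, 7, 8, 9].
Apply generators in sequence:
  After s5: [1, 2, 3, 4, 6, 5, 7, 8, 9]
  After s4: [1, 2, 3, 6, 4, 5, 7, 8, 9]
  After s7: [1, 2, 3, 6, 4, 5, 8, 7, 9]
  After s4: [1, 2, 3, 4, 6, 5, 8, 7, 9]
  After s3: [1, 2, 4, 3, 6, 5, 8, 7, 9]
  After s2: [1, 4, 2, 3, 6, 5, 8, 7, 9]
Final permutation: [1, 4, 2, 3, 6, 5, 8, 7, 9]

[1, 4, 2, 3, 6, 5, 8, 7, 9]


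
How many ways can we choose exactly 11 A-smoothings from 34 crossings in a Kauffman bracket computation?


We choose which 11 of 34 crossings get A-smoothings.
C(34, 11) = 34! / (11! * 23!)
= 286097760

286097760


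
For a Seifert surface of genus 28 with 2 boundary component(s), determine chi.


chi = 2 - 2g - b
= 2 - 2*28 - 2
= 2 - 56 - 2 = -56

-56


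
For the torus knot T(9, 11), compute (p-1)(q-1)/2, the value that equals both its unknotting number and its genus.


For a torus knot T(p,q), both the unknotting number and genus equal (p-1)(q-1)/2.
= (9-1)(11-1)/2
= 8*10/2
= 80/2 = 40

40


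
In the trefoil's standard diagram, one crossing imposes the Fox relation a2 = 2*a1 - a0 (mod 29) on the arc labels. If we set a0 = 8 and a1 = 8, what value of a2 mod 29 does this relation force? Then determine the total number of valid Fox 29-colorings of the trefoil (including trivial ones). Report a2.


Step 1: Apply the given crossing relation 2*a1 - a0 - a2 = 0 (mod 29).
  a2 = 2*a1 - a0 mod 29
  a2 = 2*8 - 8 mod 29
  a2 = 16 - 8 mod 29
  a2 = 8 mod 29 = 8
Step 2: The trefoil has determinant 3.
  Number of Fox p-colorings (p prime) is p^2 if p = 3, else p.
  Since 29 does not divide 3, only trivial (constant) colorings exist.
  (Here a0 = a1 = a2 = 8, the constant coloring, which is valid.)
  Total colorings = 29
Step 3: a2 = 8, total Fox 29-colorings = 29

8


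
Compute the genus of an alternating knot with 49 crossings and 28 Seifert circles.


For alternating knots, g = (c - s + 1)/2.
= (49 - 28 + 1)/2
= 22/2 = 11

11


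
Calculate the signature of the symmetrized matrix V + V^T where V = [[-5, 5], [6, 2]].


Step 1: V + V^T = [[-10, 11], [11, 4]]
Step 2: trace = -6, det = -161
Step 3: Discriminant = (-6)^2 - 4*(-161) = 680
Step 4: Eigenvalues: 10.0384, -16.0384
Step 5: Signature = (# positive eigenvalues) - (# negative eigenvalues) = 0

0


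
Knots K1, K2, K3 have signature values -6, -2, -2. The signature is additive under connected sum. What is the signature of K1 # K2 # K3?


The signature is additive under connected sum.
signature(K1 # K2 # K3) = (-6) + (-2) + (-2)
= -10

-10


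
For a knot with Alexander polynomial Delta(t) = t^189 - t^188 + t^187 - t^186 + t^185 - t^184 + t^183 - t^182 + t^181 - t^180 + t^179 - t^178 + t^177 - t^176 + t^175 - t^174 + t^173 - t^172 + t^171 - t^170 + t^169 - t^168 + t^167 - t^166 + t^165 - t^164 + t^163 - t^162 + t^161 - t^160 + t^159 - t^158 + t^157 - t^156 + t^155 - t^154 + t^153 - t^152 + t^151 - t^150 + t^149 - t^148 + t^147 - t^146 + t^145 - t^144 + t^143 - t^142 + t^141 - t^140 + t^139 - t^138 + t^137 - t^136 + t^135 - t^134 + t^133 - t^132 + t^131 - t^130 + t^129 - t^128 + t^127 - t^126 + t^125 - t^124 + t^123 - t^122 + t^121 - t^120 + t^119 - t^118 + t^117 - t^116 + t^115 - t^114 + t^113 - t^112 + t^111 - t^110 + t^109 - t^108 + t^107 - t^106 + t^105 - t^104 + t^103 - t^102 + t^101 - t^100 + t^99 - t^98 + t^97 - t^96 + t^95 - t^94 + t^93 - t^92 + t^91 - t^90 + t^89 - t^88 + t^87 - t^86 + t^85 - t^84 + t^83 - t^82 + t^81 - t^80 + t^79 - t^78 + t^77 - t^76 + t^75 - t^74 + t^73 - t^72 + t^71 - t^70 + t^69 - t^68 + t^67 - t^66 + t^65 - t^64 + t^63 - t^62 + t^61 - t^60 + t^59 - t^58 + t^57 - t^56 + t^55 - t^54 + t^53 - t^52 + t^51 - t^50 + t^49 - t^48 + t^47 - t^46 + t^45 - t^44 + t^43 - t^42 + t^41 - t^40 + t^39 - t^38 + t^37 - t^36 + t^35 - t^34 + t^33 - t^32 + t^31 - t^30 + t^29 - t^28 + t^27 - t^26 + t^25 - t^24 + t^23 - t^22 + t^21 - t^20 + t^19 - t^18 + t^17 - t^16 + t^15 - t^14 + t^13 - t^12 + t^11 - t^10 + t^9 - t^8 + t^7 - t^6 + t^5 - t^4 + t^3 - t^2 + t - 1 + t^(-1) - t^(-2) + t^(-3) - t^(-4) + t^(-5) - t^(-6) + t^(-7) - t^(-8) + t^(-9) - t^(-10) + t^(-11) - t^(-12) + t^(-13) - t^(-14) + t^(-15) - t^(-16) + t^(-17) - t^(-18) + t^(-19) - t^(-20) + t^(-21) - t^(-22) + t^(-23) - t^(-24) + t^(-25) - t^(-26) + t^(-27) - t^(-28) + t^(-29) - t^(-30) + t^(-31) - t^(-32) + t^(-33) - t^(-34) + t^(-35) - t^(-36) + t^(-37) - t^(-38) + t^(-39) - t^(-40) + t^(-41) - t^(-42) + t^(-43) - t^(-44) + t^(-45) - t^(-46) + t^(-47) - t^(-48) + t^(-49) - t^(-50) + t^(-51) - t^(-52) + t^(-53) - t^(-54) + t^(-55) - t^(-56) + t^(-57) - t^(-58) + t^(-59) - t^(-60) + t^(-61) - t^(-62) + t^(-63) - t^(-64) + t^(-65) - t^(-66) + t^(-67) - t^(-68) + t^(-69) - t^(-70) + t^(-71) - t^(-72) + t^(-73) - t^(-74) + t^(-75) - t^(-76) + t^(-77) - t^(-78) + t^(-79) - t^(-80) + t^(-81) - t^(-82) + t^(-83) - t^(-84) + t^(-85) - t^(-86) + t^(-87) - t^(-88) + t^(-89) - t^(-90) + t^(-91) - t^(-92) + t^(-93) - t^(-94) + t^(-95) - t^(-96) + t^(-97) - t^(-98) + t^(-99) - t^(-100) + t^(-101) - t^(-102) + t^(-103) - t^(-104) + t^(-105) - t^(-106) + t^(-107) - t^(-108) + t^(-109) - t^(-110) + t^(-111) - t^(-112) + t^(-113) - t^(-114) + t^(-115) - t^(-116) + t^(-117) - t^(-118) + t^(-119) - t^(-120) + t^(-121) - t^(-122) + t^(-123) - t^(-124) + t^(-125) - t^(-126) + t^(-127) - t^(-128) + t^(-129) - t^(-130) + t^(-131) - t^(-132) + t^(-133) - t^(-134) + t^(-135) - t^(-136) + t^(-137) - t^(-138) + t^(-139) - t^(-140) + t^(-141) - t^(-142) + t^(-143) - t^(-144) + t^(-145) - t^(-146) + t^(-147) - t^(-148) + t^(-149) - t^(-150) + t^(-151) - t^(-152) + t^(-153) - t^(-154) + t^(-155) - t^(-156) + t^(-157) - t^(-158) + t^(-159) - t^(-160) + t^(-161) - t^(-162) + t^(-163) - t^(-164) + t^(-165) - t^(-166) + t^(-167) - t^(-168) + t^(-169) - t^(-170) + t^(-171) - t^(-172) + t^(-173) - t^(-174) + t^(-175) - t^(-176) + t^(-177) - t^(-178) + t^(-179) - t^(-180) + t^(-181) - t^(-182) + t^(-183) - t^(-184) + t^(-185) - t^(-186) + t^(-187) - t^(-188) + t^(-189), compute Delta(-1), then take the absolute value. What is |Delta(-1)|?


Step 1: The polynomial has 379 terms with alternating signs, exponents from 189 down to -189.
Step 2: Substitute t = -1. The i-th term has coefficient (-1)^i and exponent (m-i),
  so its value is (-1)^i * (-1)^(m-i) = (-1)^m = -1 for every i.
Step 3: All 379 terms equal -1, so Delta(-1) = 379 * (-1) = -379
Step 4: |Delta(-1)| = 379

379


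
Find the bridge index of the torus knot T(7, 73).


The bridge number of T(p,q) is min(p,q).
min(7, 73) = 7

7


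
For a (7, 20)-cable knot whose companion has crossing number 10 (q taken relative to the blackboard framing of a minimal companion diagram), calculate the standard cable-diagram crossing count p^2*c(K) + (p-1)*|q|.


Step 1: Each of the c(K) crossings of the companion diagram becomes p*p = p^2 crossings among the p parallel strands, and each of the |q| twists s_1 s_2 ... s_(p-1) adds (p-1) crossings.
  Crossings = p^2 * c(K) + (p-1)*|q|
Step 2: = 7^2 * 10 + (7-1)*20
Step 3: = 49*10 + 6*20
Step 4: = 490 + 120 = 610

610


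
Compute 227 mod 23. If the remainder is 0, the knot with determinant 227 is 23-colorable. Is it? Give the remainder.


Step 1: A knot is p-colorable if and only if p divides its determinant.
Step 2: Compute 227 mod 23.
227 = 9 * 23 + 20
Step 3: 227 mod 23 = 20
Step 4: The knot is 23-colorable: no

20


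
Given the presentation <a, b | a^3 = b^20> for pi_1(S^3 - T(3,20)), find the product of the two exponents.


The relation is a^3 = b^20.
Product of exponents = 3 * 20
= 60

60


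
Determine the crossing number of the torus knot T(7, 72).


For a torus knot T(p, q) with gcd(p,q)=1,
the crossing number is min(p*(q-1), q*(p-1)).
p*(q-1) = 7*71 = 497
q*(p-1) = 72*6 = 432
min(497, 432) = 432

432


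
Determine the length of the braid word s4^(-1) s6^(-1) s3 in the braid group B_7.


The word length counts the number of generators (including inverses).
Listing each generator: s4^(-1), s6^(-1), s3
There are 3 generators in this braid word.

3


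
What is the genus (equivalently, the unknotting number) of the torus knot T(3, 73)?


For a torus knot T(p,q), both the unknotting number and genus equal (p-1)(q-1)/2.
= (3-1)(73-1)/2
= 2*72/2
= 144/2 = 72

72


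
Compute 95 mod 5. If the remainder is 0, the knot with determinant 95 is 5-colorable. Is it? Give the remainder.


Step 1: A knot is p-colorable if and only if p divides its determinant.
Step 2: Compute 95 mod 5.
95 = 19 * 5 + 0
Step 3: 95 mod 5 = 0
Step 4: The knot is 5-colorable: yes

0


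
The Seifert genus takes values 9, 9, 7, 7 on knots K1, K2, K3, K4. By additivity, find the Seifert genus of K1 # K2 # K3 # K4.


The Seifert genus is additive under connected sum.
Seifert genus(K1 # K2 # K3 # K4) = (9) + (9) + (7) + (7)
= 32

32


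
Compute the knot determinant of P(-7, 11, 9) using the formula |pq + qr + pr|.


Step 1: Compute pq + qr + pr.
pq = (-7)*11 = -77
qr = 11*9 = 99
pr = (-7)*9 = -63
pq + qr + pr = -77 + 99 + (-63) = -41
Step 2: Take absolute value.
det(P(-7,11,9)) = |-41| = 41

41


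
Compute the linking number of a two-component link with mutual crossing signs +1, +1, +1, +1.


Step 1: Count positive crossings: 4
Step 2: Count negative crossings: 0
Step 3: Sum of signs = 4 - 0 = 4
Step 4: Linking number = sum/2 = 4/2 = 2

2


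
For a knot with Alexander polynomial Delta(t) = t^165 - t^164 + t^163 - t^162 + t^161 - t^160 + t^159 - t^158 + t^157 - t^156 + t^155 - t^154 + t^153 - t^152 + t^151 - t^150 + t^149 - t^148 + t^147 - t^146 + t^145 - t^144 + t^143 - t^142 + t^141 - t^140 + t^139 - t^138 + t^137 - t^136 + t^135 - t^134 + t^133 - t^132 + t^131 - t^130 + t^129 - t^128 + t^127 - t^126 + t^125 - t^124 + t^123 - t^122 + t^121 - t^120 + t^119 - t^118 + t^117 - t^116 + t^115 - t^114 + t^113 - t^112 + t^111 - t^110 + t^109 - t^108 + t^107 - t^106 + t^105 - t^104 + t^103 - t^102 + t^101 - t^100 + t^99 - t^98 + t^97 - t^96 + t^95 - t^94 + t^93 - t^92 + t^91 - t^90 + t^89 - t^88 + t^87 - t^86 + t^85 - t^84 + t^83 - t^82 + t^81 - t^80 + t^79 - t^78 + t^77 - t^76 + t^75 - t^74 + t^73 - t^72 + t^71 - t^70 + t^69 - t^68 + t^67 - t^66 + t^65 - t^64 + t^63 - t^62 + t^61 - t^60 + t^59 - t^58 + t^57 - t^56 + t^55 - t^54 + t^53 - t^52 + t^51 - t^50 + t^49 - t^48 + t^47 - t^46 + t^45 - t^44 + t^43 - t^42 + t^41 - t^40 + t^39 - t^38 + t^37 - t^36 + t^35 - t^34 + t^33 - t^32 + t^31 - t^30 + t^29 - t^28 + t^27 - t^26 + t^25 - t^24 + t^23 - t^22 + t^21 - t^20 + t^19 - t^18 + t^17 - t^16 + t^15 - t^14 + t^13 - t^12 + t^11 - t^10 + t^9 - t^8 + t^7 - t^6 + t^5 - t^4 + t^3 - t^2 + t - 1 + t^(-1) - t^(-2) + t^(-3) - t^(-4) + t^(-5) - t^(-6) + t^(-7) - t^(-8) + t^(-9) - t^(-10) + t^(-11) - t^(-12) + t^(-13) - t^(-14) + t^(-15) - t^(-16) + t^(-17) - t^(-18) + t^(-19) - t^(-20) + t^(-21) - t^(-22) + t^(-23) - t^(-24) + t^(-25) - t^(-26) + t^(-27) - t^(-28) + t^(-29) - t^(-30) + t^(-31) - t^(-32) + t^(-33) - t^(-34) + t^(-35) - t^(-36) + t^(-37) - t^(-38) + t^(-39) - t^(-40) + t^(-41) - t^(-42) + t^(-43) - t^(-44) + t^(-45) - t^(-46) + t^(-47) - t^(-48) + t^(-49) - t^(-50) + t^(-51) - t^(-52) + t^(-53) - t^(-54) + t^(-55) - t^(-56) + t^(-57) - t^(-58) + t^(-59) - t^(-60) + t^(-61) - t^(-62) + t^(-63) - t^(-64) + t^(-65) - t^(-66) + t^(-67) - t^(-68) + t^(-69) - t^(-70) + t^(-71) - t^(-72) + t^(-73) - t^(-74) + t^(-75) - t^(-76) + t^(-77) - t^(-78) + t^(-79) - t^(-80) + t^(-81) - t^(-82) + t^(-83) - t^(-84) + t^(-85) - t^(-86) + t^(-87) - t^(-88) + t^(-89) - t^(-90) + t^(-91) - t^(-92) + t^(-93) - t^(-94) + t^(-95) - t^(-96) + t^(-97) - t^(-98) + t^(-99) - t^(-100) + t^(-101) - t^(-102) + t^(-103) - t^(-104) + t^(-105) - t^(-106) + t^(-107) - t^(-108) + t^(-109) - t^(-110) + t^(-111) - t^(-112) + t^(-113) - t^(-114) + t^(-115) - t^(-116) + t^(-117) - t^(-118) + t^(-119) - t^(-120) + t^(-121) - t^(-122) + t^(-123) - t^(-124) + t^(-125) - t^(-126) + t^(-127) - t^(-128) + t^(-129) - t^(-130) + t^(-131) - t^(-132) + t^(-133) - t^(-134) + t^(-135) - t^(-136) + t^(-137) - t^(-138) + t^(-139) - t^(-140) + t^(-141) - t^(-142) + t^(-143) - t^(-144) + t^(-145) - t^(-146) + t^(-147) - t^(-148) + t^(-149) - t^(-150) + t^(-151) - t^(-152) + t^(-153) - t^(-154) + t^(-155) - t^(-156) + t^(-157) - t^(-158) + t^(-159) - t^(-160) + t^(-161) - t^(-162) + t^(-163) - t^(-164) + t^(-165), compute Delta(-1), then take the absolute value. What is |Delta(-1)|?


Step 1: The polynomial has 331 terms with alternating signs, exponents from 165 down to -165.
Step 2: Substitute t = -1. The i-th term has coefficient (-1)^i and exponent (m-i),
  so its value is (-1)^i * (-1)^(m-i) = (-1)^m = -1 for every i.
Step 3: All 331 terms equal -1, so Delta(-1) = 331 * (-1) = -331
Step 4: |Delta(-1)| = 331

331


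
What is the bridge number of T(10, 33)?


The bridge number of T(p,q) is min(p,q).
min(10, 33) = 10

10


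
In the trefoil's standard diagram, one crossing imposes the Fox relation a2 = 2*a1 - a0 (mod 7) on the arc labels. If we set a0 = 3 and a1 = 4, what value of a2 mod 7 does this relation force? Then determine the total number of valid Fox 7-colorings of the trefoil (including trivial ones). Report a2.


Step 1: Apply the given crossing relation 2*a1 - a0 - a2 = 0 (mod 7).
  a2 = 2*a1 - a0 mod 7
  a2 = 2*4 - 3 mod 7
  a2 = 8 - 3 mod 7
  a2 = 5 mod 7 = 5
Step 2: The trefoil has determinant 3.
  Number of Fox p-colorings (p prime) is p^2 if p = 3, else p.
  Since 7 does not divide 3, only trivial (constant) colorings exist.
  (So the trial a0 = 3, a1 = 4 with a0 != a1 does NOT extend to a valid coloring of the whole trefoil: the other two crossing relations require 3*(a1 - a0) = 0 (mod 7), which fails.)
  Total colorings = 7
Step 3: a2 = 5, total Fox 7-colorings = 7

5


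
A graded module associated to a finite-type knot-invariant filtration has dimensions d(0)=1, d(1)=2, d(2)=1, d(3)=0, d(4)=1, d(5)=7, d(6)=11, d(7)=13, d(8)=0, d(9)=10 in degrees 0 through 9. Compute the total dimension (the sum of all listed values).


Total dimension = d(0) + d(1) + ... + d(9)
= 1 + 2 + 1 + 0 + 1 + 7 + 11 + 13 + 0 + 10
= 46

46


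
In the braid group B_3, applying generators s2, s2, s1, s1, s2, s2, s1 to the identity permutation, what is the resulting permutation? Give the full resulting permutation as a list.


Starting with identity [1, 2, 3].
Apply generators in sequence:
  After s2: [1, 3, 2]
  After s2: [1, 2, 3]
  After s1: [2, 1, 3]
  After s1: [1, 2, 3]
  After s2: [1, 3, 2]
  After s2: [1, 2, 3]
  After s1: [2, 1, 3]
Final permutation: [2, 1, 3]

[2, 1, 3]


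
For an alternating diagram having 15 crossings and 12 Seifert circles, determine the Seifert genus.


For alternating knots, g = (c - s + 1)/2.
= (15 - 12 + 1)/2
= 4/2 = 2

2


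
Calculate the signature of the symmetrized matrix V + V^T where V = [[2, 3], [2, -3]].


Step 1: V + V^T = [[4, 5], [5, -6]]
Step 2: trace = -2, det = -49
Step 3: Discriminant = (-2)^2 - 4*(-49) = 200
Step 4: Eigenvalues: 6.07107, -8.07107
Step 5: Signature = (# positive eigenvalues) - (# negative eigenvalues) = 0

0


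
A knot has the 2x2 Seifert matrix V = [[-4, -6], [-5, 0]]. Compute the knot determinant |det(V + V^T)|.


Step 1: Form V + V^T where V = [[-4, -6], [-5, 0]]
  V^T = [[-4, -5], [-6, 0]]
  V + V^T = [[-8, -11], [-11, 0]]
Step 2: det(V + V^T) = (-8)*0 - (-11)*(-11)
  = 0 - 121 = -121
Step 3: Knot determinant = |det(V + V^T)| = |-121| = 121

121


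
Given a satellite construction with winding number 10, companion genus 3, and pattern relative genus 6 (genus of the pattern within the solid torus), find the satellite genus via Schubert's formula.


Schubert: g(satellite) = g_rel(pattern) + |winding| * g(companion),
where g_rel(pattern) is the genus of the pattern relative to the solid torus.
= 6 + 10 * 3
= 6 + 30 = 36

36


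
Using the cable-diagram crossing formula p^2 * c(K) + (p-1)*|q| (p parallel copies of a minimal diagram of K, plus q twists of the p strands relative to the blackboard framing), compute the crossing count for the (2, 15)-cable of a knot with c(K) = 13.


Step 1: Each of the c(K) crossings of the companion diagram becomes p*p = p^2 crossings among the p parallel strands, and each of the |q| twists s_1 s_2 ... s_(p-1) adds (p-1) crossings.
  Crossings = p^2 * c(K) + (p-1)*|q|
Step 2: = 2^2 * 13 + (2-1)*15
Step 3: = 4*13 + 1*15
Step 4: = 52 + 15 = 67

67


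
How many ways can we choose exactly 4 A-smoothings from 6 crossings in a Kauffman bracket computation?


We choose which 4 of 6 crossings get A-smoothings.
C(6, 4) = 6! / (4! * 2!)
= 15

15


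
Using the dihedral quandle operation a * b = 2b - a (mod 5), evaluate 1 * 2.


1 * 2 = 2*2 - 1 mod 5
= 4 - 1 mod 5
= 3 mod 5 = 3

3


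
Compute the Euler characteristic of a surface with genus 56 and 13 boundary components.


chi = 2 - 2g - b
= 2 - 2*56 - 13
= 2 - 112 - 13 = -123

-123


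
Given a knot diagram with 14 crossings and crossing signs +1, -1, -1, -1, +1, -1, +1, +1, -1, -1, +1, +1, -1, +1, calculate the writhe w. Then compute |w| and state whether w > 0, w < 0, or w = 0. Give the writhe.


Step 1: Count positive crossings (+1).
Positive crossings: 7
Step 2: Count negative crossings (-1).
Negative crossings: 7
Step 3: Writhe = (positive) - (negative)
w = 7 - 7 = 0
Step 4: |w| = 0, and w is zero

0


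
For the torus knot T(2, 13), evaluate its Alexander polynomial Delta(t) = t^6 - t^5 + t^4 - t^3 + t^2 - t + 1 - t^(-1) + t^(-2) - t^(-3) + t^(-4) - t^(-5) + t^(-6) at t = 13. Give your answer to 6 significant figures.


Substituting t = 13 into Delta(t) = t^6 - t^5 + t^4 - t^3 + t^2 - t + 1 - t^(-1) + t^(-2) - t^(-3) + t^(-4) - t^(-5) + t^(-6):
Term values: (4826809) + (-371293) + (28561) + (-2197) + (169) + (-13) + (1) + (-0.0769231) + (0.00591716) + (-0.000455166) + (3.50128e-05) + (-2.69329e-06) + (2.07176e-07)
Sum = 4482036.929
Rounded to 6 significant figures: 4.48204e+06

4.48204e+06


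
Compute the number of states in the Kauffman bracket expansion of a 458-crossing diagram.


Each crossing contributes 2 choices (A-smoothing or B-smoothing).
Total states = 2^458 = 744282853678701455922507579277316643178128753343813693728245963960974631028119473486019635930893891134220822124816566203939432067701407744

744282853678701455922507579277316643178128753343813693728245963960974631028119473486019635930893891134220822124816566203939432067701407744


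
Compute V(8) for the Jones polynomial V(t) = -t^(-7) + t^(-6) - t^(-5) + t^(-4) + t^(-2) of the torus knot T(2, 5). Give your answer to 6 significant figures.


Substituting t = 8 into V(t) = -t^(-7) + t^(-6) - t^(-5) + t^(-4) + t^(-2):
  (-)t^(-7) = -4.76837e-07
  (+)t^(-6) = 3.8147e-06
  (-)t^(-5) = -3.05176e-05
  (+)t^(-4) = 0.000244141
  (+)t^(-2) = 0.015625
Sum = (-4.76837e-07) + (3.8147e-06) + (-3.05176e-05) + (0.000244141) + (0.015625)
= 0.01584196091
Rounded to 6 significant figures: 0.015842

0.015842


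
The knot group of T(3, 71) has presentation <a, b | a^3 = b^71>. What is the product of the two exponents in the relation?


The relation is a^3 = b^71.
Product of exponents = 3 * 71
= 213

213


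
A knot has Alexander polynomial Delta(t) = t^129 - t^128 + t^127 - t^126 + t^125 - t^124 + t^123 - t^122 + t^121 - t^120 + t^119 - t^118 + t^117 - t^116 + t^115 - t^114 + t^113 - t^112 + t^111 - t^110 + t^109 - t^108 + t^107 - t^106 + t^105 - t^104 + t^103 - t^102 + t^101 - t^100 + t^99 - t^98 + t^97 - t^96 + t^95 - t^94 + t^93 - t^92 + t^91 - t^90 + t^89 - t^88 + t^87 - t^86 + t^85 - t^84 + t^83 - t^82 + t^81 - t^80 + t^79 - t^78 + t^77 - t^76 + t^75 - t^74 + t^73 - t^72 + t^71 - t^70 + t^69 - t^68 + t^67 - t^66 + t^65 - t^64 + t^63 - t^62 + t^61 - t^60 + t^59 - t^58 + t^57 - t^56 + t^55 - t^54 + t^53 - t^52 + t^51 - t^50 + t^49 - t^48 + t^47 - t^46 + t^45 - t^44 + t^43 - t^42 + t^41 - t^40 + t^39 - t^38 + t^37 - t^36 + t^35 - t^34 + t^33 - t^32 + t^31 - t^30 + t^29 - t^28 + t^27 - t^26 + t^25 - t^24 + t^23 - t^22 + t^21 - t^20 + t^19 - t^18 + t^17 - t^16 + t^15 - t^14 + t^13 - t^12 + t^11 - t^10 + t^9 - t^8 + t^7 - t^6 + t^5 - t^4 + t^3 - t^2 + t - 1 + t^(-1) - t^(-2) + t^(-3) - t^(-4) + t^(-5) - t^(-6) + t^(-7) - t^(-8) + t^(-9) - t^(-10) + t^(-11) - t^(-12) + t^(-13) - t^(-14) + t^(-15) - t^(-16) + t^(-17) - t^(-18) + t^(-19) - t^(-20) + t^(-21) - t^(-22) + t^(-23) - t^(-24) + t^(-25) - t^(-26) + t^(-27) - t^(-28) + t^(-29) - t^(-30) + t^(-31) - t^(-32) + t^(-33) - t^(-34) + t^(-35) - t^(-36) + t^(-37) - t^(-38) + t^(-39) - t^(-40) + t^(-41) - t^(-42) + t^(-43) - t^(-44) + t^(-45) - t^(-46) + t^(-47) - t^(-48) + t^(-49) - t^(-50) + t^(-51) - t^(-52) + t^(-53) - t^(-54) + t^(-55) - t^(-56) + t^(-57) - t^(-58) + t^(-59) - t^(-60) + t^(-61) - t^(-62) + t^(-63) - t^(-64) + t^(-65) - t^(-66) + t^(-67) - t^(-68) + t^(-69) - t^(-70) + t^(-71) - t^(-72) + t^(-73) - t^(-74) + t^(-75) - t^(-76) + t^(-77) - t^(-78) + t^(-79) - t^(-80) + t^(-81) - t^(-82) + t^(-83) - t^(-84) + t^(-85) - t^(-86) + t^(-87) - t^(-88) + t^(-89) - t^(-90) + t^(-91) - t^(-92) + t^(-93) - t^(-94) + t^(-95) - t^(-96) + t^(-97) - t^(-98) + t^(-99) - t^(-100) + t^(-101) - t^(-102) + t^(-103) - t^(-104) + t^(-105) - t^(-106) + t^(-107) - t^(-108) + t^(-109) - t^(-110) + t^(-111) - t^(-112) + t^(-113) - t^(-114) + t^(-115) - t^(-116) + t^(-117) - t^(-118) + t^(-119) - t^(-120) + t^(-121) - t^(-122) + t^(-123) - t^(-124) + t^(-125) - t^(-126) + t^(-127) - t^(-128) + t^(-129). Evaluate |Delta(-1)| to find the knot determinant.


Step 1: The polynomial has 259 terms with alternating signs, exponents from 129 down to -129.
Step 2: Substitute t = -1. The i-th term has coefficient (-1)^i and exponent (m-i),
  so its value is (-1)^i * (-1)^(m-i) = (-1)^m = -1 for every i.
Step 3: All 259 terms equal -1, so Delta(-1) = 259 * (-1) = -259
Step 4: |Delta(-1)| = 259

259


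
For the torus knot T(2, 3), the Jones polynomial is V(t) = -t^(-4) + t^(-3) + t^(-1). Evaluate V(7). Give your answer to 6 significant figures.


Substituting t = 7 into V(t) = -t^(-4) + t^(-3) + t^(-1):
  (-)t^(-4) = -0.000416493
  (+)t^(-3) = 0.00291545
  (+)t^(-1) = 0.142857
Sum = (-0.000416493) + (0.00291545) + (0.142857)
= 0.1453561016
Rounded to 6 significant figures: 0.145356

0.145356


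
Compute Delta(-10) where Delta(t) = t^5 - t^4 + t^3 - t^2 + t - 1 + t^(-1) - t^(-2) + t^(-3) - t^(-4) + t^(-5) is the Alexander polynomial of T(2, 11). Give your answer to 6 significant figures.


Substituting t = -10 into Delta(t) = t^5 - t^4 + t^3 - t^2 + t - 1 + t^(-1) - t^(-2) + t^(-3) - t^(-4) + t^(-5):
Term values: (-100000) + (-10000) + (-1000) + (-100) + (-10) + (-1) + (-0.1) + (-0.01) + (-0.001) + (-0.0001) + (-1e-05)
Sum = -111111.1111
Rounded to 6 significant figures: -111111

-111111


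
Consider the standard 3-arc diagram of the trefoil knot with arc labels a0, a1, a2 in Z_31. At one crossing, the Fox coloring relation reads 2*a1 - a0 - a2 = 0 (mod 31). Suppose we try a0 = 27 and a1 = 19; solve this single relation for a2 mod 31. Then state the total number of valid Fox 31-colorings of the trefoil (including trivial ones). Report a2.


Step 1: Apply the given crossing relation 2*a1 - a0 - a2 = 0 (mod 31).
  a2 = 2*a1 - a0 mod 31
  a2 = 2*19 - 27 mod 31
  a2 = 38 - 27 mod 31
  a2 = 11 mod 31 = 11
Step 2: The trefoil has determinant 3.
  Number of Fox p-colorings (p prime) is p^2 if p = 3, else p.
  Since 31 does not divide 3, only trivial (constant) colorings exist.
  (So the trial a0 = 27, a1 = 19 with a0 != a1 does NOT extend to a valid coloring of the whole trefoil: the other two crossing relations require 3*(a1 - a0) = 0 (mod 31), which fails.)
  Total colorings = 31
Step 3: a2 = 11, total Fox 31-colorings = 31

11


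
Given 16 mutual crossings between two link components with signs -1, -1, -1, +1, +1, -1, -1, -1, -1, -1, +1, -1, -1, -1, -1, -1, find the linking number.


Step 1: Count positive crossings: 3
Step 2: Count negative crossings: 13
Step 3: Sum of signs = 3 - 13 = -10
Step 4: Linking number = sum/2 = -10/2 = -5

-5


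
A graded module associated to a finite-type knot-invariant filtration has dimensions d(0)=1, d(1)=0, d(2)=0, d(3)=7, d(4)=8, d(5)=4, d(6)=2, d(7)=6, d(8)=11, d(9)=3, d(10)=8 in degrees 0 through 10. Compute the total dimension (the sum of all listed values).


Total dimension = d(0) + d(1) + ... + d(10)
= 1 + 0 + 0 + 7 + 8 + 4 + 2 + 6 + 11 + 3 + 8
= 50

50


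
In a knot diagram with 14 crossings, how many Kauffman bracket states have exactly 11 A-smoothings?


We choose which 11 of 14 crossings get A-smoothings.
C(14, 11) = 14! / (11! * 3!)
= 364

364


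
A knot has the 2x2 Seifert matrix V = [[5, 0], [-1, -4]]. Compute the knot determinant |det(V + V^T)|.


Step 1: Form V + V^T where V = [[5, 0], [-1, -4]]
  V^T = [[5, -1], [0, -4]]
  V + V^T = [[10, -1], [-1, -8]]
Step 2: det(V + V^T) = 10*(-8) - (-1)*(-1)
  = -80 - 1 = -81
Step 3: Knot determinant = |det(V + V^T)| = |-81| = 81

81


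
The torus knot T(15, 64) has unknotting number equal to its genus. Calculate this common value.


For a torus knot T(p,q), both the unknotting number and genus equal (p-1)(q-1)/2.
= (15-1)(64-1)/2
= 14*63/2
= 882/2 = 441

441


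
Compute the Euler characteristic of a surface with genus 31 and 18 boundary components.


chi = 2 - 2g - b
= 2 - 2*31 - 18
= 2 - 62 - 18 = -78

-78


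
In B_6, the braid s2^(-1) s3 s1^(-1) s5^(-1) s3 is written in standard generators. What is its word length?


The word length counts the number of generators (including inverses).
Listing each generator: s2^(-1), s3, s1^(-1), s5^(-1), s3
There are 5 generators in this braid word.

5


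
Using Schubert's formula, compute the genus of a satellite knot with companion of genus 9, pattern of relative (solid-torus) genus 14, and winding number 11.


Schubert: g(satellite) = g_rel(pattern) + |winding| * g(companion),
where g_rel(pattern) is the genus of the pattern relative to the solid torus.
= 14 + 11 * 9
= 14 + 99 = 113

113


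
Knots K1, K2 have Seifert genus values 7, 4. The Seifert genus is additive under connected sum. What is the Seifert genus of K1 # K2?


The Seifert genus is additive under connected sum.
Seifert genus(K1 # K2) = (7) + (4)
= 11

11


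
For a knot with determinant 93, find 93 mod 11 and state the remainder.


Step 1: A knot is p-colorable if and only if p divides its determinant.
Step 2: Compute 93 mod 11.
93 = 8 * 11 + 5
Step 3: 93 mod 11 = 5
Step 4: The knot is 11-colorable: no

5


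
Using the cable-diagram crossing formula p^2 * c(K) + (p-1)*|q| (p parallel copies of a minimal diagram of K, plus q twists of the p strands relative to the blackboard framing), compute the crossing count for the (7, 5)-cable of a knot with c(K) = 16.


Step 1: Each of the c(K) crossings of the companion diagram becomes p*p = p^2 crossings among the p parallel strands, and each of the |q| twists s_1 s_2 ... s_(p-1) adds (p-1) crossings.
  Crossings = p^2 * c(K) + (p-1)*|q|
Step 2: = 7^2 * 16 + (7-1)*5
Step 3: = 49*16 + 6*5
Step 4: = 784 + 30 = 814

814


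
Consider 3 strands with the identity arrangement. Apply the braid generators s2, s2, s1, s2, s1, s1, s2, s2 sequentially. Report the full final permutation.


Starting with identity [1, 2, 3].
Apply generators in sequence:
  After s2: [1, 3, 2]
  After s2: [1, 2, 3]
  After s1: [2, 1, 3]
  After s2: [2, 3, 1]
  After s1: [3, 2, 1]
  After s1: [2, 3, 1]
  After s2: [2, 1, 3]
  After s2: [2, 3, 1]
Final permutation: [2, 3, 1]

[2, 3, 1]


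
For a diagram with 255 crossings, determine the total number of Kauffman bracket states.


Each crossing contributes 2 choices (A-smoothing or B-smoothing).
Total states = 2^255 = 57896044618658097711785492504343953926634992332820282019728792003956564819968

57896044618658097711785492504343953926634992332820282019728792003956564819968


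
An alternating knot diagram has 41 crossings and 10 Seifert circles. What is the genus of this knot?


For alternating knots, g = (c - s + 1)/2.
= (41 - 10 + 1)/2
= 32/2 = 16

16


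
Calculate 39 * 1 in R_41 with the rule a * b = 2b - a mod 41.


39 * 1 = 2*1 - 39 mod 41
= 2 - 39 mod 41
= -37 mod 41 = 4

4


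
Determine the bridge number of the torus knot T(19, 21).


The bridge number of T(p,q) is min(p,q).
min(19, 21) = 19

19


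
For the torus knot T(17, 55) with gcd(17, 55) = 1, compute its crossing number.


For a torus knot T(p, q) with gcd(p,q)=1,
the crossing number is min(p*(q-1), q*(p-1)).
p*(q-1) = 17*54 = 918
q*(p-1) = 55*16 = 880
min(918, 880) = 880

880


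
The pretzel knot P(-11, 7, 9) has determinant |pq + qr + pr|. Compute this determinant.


Step 1: Compute pq + qr + pr.
pq = (-11)*7 = -77
qr = 7*9 = 63
pr = (-11)*9 = -99
pq + qr + pr = -77 + 63 + (-99) = -113
Step 2: Take absolute value.
det(P(-11,7,9)) = |-113| = 113

113


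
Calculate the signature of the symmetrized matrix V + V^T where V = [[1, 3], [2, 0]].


Step 1: V + V^T = [[2, 5], [5, 0]]
Step 2: trace = 2, det = -25
Step 3: Discriminant = 2^2 - 4*(-25) = 104
Step 4: Eigenvalues: 6.09902, -4.09902
Step 5: Signature = (# positive eigenvalues) - (# negative eigenvalues) = 0

0


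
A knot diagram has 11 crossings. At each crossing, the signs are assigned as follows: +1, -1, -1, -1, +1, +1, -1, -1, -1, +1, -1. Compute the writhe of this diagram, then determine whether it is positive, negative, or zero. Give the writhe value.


Step 1: Count positive crossings (+1).
Positive crossings: 4
Step 2: Count negative crossings (-1).
Negative crossings: 7
Step 3: Writhe = (positive) - (negative)
w = 4 - 7 = -3
Step 4: |w| = 3, and w is negative

-3


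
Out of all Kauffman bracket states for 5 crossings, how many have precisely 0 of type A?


We choose which 0 of 5 crossings get A-smoothings.
C(5, 0) = 5! / (0! * 5!)
= 1

1


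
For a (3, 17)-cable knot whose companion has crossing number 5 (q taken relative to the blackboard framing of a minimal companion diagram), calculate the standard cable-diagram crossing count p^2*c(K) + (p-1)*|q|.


Step 1: Each of the c(K) crossings of the companion diagram becomes p*p = p^2 crossings among the p parallel strands, and each of the |q| twists s_1 s_2 ... s_(p-1) adds (p-1) crossings.
  Crossings = p^2 * c(K) + (p-1)*|q|
Step 2: = 3^2 * 5 + (3-1)*17
Step 3: = 9*5 + 2*17
Step 4: = 45 + 34 = 79

79


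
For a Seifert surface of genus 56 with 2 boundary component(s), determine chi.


chi = 2 - 2g - b
= 2 - 2*56 - 2
= 2 - 112 - 2 = -112

-112


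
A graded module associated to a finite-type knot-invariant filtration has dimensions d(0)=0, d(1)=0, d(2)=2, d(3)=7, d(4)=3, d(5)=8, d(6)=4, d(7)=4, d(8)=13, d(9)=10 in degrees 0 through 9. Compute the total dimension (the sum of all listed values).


Total dimension = d(0) + d(1) + ... + d(9)
= 0 + 0 + 2 + 7 + 3 + 8 + 4 + 4 + 13 + 10
= 51

51


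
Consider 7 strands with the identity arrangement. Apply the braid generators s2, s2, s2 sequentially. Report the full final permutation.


Starting with identity [1, 2, 3, 4, 5, 6, 7].
Apply generators in sequence:
  After s2: [1, 3, 2, 4, 5, 6, 7]
  After s2: [1, 2, 3, 4, 5, 6, 7]
  After s2: [1, 3, 2, 4, 5, 6, 7]
Final permutation: [1, 3, 2, 4, 5, 6, 7]

[1, 3, 2, 4, 5, 6, 7]


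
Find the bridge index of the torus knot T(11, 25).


The bridge number of T(p,q) is min(p,q).
min(11, 25) = 11

11


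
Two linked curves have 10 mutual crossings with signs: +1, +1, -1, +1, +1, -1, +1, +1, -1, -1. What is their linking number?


Step 1: Count positive crossings: 6
Step 2: Count negative crossings: 4
Step 3: Sum of signs = 6 - 4 = 2
Step 4: Linking number = sum/2 = 2/2 = 1

1


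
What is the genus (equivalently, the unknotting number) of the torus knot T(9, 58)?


For a torus knot T(p,q), both the unknotting number and genus equal (p-1)(q-1)/2.
= (9-1)(58-1)/2
= 8*57/2
= 456/2 = 228

228


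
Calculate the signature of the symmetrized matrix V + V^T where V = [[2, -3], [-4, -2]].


Step 1: V + V^T = [[4, -7], [-7, -4]]
Step 2: trace = 0, det = -65
Step 3: Discriminant = 0^2 - 4*(-65) = 260
Step 4: Eigenvalues: 8.06226, -8.06226
Step 5: Signature = (# positive eigenvalues) - (# negative eigenvalues) = 0

0
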